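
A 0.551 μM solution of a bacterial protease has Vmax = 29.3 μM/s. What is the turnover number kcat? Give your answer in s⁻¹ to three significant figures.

53.2 s⁻¹

kcat = Vmax/[E]total = 29.3 μM/s / 0.551 μM = 53.2 s⁻¹.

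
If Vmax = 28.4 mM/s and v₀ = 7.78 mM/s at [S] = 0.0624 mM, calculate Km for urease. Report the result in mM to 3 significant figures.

0.165 mM

From v = Vmax[S]/(Km+[S]), Km = [S](Vmax − v)/v.
Km = 0.0624 × (28.4 − 7.78) / 7.78 = 1.287/7.78 = 0.165 mM.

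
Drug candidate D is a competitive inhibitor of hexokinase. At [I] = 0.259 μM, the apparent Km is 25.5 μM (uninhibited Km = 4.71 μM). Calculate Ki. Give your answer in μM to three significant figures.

Competitive: Km,app = α·Km with α = 1 + [I]/Ki.
α = Km,app/Km = 25.5/4.71 = 5.414.
Ki = [I]/(α − 1) = 0.259/4.414 = 0.0587 μM.

0.0587 μM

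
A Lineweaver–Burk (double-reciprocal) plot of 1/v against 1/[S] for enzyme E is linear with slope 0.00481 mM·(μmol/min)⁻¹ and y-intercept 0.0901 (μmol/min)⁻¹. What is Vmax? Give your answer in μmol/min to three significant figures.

The y-intercept of a Lineweaver–Burk plot equals 1/Vmax, so Vmax = 1/0.0901 = 11.1 μmol/min.

11.1 μmol/min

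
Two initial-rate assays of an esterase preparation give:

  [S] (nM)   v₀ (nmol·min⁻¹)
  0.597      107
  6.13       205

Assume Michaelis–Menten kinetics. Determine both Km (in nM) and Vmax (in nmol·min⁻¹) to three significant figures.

Km = 0.672 nM; Vmax = 227 nmol·min⁻¹

From v = Vmax[S]/(Km+[S]), each point gives Vmax = v(Km+[S])/[S].
Equating: 107(Km+0.597)/0.597 = 205(Km+6.13)/6.13.
179.2·Km + 107 = 33.44·Km + 205, so (179.2 − 33.44)·Km = 205 − 107.
Km = 98.00/145.8 = 0.672 nM; then Vmax = 107(0.672+0.597)/0.597 = 227 nmol·min⁻¹.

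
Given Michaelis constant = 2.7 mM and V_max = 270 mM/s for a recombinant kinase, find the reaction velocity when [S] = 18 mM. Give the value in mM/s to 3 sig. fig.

v = Vmax·[S]/(Km + [S]) = 270 × 18 / (2.7 + 18)
  = 4860 / 20.70 = 235 mM/s.

235 mM/s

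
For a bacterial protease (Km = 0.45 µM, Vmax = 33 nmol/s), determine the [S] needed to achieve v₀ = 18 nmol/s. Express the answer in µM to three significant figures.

0.540 µM

The required fractional saturation is v/Vmax = 18/33 = 0.5455.
Then [S]/(Km+[S]) = 0.5455 ⇒ [S] = 0.45 × 0.5455/(1 − 0.5455) = 0.540 µM.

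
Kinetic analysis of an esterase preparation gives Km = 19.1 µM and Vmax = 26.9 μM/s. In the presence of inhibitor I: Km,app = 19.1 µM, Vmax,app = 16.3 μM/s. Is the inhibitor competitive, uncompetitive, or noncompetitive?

noncompetitive

Vmax decreases (26.9 → 16.3 μM/s) while Km is unchanged — pure noncompetitive inhibition.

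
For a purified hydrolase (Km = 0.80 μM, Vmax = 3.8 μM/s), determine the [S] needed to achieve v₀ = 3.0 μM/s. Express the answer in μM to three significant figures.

Rearranging v = Vmax[S]/(Km+[S]) gives [S] = Km·v/(Vmax − v).
[S] = 0.80 × 3.0 / (3.8 − 3.0) = 2.400/0.8000 = 3.00 μM.

3.00 μM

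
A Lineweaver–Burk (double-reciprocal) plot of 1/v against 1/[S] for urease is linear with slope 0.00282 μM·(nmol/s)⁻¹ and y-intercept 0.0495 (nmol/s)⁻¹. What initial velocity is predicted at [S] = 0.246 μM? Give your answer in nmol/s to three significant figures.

The y-intercept is 1/Vmax, so Vmax = 1/0.0495 = 20.2 nmol/s.
The slope is Km/Vmax, so Km = 0.00282 × 20.2 = 0.0570 μM.
Then v = 20.2 × 0.246/(0.0570 + 0.246) = 16.4 nmol/s.

16.4 nmol/s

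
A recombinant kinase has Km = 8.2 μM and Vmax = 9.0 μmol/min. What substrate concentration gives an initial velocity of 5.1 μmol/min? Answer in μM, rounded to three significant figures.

10.7 μM

Rearranging v = Vmax[S]/(Km+[S]) gives [S] = Km·v/(Vmax − v).
[S] = 8.2 × 5.1 / (9.0 − 5.1) = 41.82/3.900 = 10.7 μM.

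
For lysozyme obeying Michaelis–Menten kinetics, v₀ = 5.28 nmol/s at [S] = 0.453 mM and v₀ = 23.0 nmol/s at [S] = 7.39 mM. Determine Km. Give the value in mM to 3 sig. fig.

In reciprocal form, 1/v = (Km/Vmax)·(1/[S]) + 1/Vmax. The two points give (1/[S], 1/v) = (2.208, 0.1894) and (0.1353, 0.04348).
Slope = (0.1894 − 0.04348)/(2.208 − 0.1353) = 0.07042; intercept = 0.1894 − 0.07042×2.208 = 0.03395.
Vmax = 1/intercept = 29.5 nmol/s; Km = slope × Vmax = 0.07042 × 29.5 = 2.07 mM.

2.07 mM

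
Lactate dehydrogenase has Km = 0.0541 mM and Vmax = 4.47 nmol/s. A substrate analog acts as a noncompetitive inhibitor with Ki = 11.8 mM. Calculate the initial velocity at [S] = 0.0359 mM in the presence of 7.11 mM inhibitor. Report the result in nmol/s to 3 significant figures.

With α = 1 + [I]/Ki = 1 + 7.11/11.8 = 1.603, the noncompetitive rate law is v = (Vmax/α)·[S] / (Km + [S]).
v = (4.47/1.603)×0.0359 / (0.0541 + 0.0359) = 0.1001/0.09000 = 1.11 nmol/s.

1.11 nmol/s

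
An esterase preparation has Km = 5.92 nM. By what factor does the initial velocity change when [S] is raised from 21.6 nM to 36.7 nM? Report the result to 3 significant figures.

1.10

The fractional saturations are [S]/(Km+[S]) = 21.6/27.52 = 0.7849 and 36.7/42.62 = 0.8611.
v₂/v₁ is just their ratio: 0.8611/0.7849 = 1.10.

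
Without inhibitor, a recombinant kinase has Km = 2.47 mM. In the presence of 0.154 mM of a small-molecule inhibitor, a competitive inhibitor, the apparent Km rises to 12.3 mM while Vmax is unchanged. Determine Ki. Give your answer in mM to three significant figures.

0.0387 mM

Competitive: Km,app = α·Km with α = 1 + [I]/Ki.
α = Km,app/Km = 12.3/2.47 = 4.980.
Since α = 1 + [I]/Ki, [I]/Ki = 4.980 − 1 = 3.980 and Ki = 0.154/3.980 = 0.0387 mM.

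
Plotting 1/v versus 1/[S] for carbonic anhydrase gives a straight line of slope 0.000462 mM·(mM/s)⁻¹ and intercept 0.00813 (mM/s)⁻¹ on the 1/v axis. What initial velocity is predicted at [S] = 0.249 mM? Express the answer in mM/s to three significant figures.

The y-intercept is 1/Vmax, so Vmax = 1/0.00813 = 123 mM/s.
The slope is Km/Vmax, so Km = 0.000462 × 123 = 0.0568 mM.
Then v = 123 × 0.249/(0.0568 + 0.249) = 100 mM/s.

100 mM/s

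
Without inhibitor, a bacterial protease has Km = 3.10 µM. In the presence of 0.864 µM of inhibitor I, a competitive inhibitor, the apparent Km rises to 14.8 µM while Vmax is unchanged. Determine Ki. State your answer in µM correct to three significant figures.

Competitive: Km,app = α·Km with α = 1 + [I]/Ki.
α = Km,app/Km = 14.8/3.10 = 4.774.
Ki = [I]/(α − 1) = 0.864/3.774 = 0.229 µM.

0.229 µM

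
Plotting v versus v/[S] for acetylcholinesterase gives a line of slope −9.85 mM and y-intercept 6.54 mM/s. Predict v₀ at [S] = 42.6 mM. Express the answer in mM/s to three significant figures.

In the Eadie–Hofstee form v = Vmax − Km·(v/[S]), the slope is −Km and the intercept is Vmax, so Km = 9.85 mM and Vmax = 6.54 mM/s.
v = 6.54 × 42.6/(9.85 + 42.6) = 5.31 mM/s.

5.31 mM/s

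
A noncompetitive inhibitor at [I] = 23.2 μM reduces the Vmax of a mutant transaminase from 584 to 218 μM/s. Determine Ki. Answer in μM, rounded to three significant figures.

13.8 μM

Noncompetitive: Vmax,app = Vmax/α with α = 1 + [I]/Ki.
α = Vmax/Vmax,app = 584/218 = 2.679.
Ki = [I]/(α − 1) = 23.2/1.679 = 13.8 μM.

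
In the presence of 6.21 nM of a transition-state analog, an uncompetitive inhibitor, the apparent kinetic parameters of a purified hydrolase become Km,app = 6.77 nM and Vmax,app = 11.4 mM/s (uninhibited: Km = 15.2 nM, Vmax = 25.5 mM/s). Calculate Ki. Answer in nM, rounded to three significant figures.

5.02 nM

Uncompetitive: Vmax,app = Vmax/α (and Km,app = Km/α) with α = 1 + [I]/Ki.
α = Vmax/Vmax,app = 25.5/11.4 = 2.237.
Since α = 1 + [I]/Ki, [I]/Ki = 2.237 − 1 = 1.237 and Ki = 6.21/1.237 = 5.02 nM.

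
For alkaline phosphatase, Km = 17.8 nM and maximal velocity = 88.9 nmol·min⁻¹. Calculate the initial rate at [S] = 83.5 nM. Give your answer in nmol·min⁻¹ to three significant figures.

73.3 nmol·min⁻¹

[S]/(Km+[S]) = 83.5/101.3 = 0.8243, the fractional saturation.
v = 0.8243 × Vmax = 0.8243 × 88.9 = 73.3 nmol·min⁻¹.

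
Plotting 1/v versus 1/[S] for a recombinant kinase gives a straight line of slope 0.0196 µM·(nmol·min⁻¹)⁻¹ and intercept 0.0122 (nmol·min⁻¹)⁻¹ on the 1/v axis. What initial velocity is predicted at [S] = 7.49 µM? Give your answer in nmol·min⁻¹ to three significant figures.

The y-intercept is 1/Vmax, so Vmax = 1/0.0122 = 82.0 nmol·min⁻¹.
The slope is Km/Vmax, so Km = 0.0196 × 82.0 = 1.61 µM.
Then v = 82.0 × 7.49/(1.61 + 7.49) = 67.5 nmol·min⁻¹.

67.5 nmol·min⁻¹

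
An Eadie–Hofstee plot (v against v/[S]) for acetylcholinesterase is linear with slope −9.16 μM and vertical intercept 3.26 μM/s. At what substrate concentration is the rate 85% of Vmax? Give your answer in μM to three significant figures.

51.9 μM

The Eadie–Hofstee slope gives Km = 9.16 μM (slope = −Km).
v/Vmax = [S]/(Km+[S]) = 0.85 ⇒ [S] = Km·0.85/(1−0.85) = 9.16 × 5.667 = 51.9 μM.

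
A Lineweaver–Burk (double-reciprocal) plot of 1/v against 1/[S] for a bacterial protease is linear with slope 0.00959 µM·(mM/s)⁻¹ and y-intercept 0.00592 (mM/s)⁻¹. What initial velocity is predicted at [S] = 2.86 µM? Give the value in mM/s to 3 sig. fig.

108 mM/s

The y-intercept is 1/Vmax, so Vmax = 1/0.00592 = 169 mM/s.
The slope is Km/Vmax, so Km = 0.00959 × 169 = 1.62 µM.
Then v = 169 × 2.86/(1.62 + 2.86) = 108 mM/s.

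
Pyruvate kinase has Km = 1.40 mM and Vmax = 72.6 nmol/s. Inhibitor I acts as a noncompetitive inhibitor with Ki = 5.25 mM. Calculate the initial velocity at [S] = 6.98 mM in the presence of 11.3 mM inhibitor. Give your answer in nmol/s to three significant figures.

With α = 1 + [I]/Ki = 1 + 11.3/5.25 = 3.152, the noncompetitive rate law is v = (Vmax/α)·[S] / (Km + [S]).
v = (72.6/3.152)×6.98 / (1.40 + 6.98) = 160.8/8.380 = 19.2 nmol/s.

19.2 nmol/s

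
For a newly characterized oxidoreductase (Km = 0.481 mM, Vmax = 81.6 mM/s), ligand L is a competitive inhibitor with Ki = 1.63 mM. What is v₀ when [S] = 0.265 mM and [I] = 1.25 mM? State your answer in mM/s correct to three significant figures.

19.4 mM/s

With α = 1 + [I]/Ki = 1 + 1.25/1.63 = 1.767, the competitive rate law is v = Vmax[S] / (αKm + [S]).
v = 81.6×0.265 / (1.767×0.481 + 0.265) = 21.62/1.115 = 19.4 mM/s.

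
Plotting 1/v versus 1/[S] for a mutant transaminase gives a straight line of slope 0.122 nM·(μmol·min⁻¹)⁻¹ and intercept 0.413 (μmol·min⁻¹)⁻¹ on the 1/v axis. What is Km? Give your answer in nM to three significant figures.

0.295 nM

y-intercept = 1/Vmax ⇒ Vmax = 2.42 μmol·min⁻¹; slope = Km/Vmax ⇒ Km = slope × Vmax.
Km = 0.122 × 2.42 = 0.295 nM.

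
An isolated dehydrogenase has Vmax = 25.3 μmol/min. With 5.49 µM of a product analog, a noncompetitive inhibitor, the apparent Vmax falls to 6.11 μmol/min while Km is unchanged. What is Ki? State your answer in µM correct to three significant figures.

Noncompetitive: Vmax,app = Vmax/α with α = 1 + [I]/Ki.
α = Vmax/Vmax,app = 25.3/6.11 = 4.141.
Ki = [I]/(α − 1) = 5.49/3.141 = 1.75 µM.

1.75 µM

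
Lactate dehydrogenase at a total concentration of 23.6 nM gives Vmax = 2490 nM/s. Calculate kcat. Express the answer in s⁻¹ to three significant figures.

kcat = Vmax/[E]total = 2490 nM/s / 23.6 nM = 106 s⁻¹.

106 s⁻¹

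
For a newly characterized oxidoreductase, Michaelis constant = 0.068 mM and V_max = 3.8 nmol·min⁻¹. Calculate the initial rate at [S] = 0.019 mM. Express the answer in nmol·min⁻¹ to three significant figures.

v = Vmax·[S]/(Km + [S]) = 3.8 × 0.019 / (0.068 + 0.019)
  = 0.07220 / 0.08700 = 0.830 nmol·min⁻¹.

0.830 nmol·min⁻¹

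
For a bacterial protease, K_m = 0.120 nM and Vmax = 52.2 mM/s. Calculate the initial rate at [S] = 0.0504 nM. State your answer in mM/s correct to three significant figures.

15.4 mM/s

[S]/(Km+[S]) = 0.0504/0.1704 = 0.2958, the fractional saturation.
v = 0.2958 × Vmax = 0.2958 × 52.2 = 15.4 mM/s.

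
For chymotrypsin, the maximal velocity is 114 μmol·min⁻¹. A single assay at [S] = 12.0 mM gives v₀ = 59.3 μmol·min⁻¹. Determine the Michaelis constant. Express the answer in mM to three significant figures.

v/Vmax = 59.3/114 = 0.5202 = [S]/(Km+[S]).
So Km + [S] = [S]/0.5202 = 23.07 mM, giving Km = 23.07 − 12.0 = 11.1 mM.

11.1 mM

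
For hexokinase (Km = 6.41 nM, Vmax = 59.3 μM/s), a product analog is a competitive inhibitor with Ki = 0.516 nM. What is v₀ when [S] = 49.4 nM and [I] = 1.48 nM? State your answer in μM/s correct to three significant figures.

39.5 μM/s

With α = 1 + [I]/Ki = 1 + 1.48/0.516 = 3.868, the competitive rate law is v = Vmax[S] / (αKm + [S]).
v = 59.3×49.4 / (3.868×6.41 + 49.4) = 2929/74.20 = 39.5 μM/s.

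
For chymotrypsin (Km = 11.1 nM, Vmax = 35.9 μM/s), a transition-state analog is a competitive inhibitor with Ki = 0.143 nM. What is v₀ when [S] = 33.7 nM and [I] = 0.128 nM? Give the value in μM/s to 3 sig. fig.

With α = 1 + [I]/Ki = 1 + 0.128/0.143 = 1.895, the competitive rate law is v = Vmax[S] / (αKm + [S]).
v = 35.9×33.7 / (1.895×11.1 + 33.7) = 1210/54.74 = 22.1 μM/s.

22.1 μM/s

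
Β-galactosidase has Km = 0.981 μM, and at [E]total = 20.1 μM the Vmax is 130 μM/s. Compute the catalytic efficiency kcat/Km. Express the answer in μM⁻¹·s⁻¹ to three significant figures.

6.59 μM⁻¹·s⁻¹

kcat = Vmax/[E]total = 130/20.1 = 6.47 s⁻¹.
kcat/Km = 6.47/0.981 = 6.59 μM⁻¹·s⁻¹.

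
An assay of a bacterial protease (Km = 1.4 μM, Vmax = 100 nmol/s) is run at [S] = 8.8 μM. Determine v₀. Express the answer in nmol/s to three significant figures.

[S]/(Km+[S]) = 8.8/10.20 = 0.8627, the fractional saturation.
v = 0.8627 × Vmax = 0.8627 × 100 = 86.3 nmol/s.

86.3 nmol/s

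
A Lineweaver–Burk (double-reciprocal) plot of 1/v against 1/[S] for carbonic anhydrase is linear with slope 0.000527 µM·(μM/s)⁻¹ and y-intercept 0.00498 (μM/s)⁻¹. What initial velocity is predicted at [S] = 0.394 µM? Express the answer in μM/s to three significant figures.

The y-intercept is 1/Vmax, so Vmax = 1/0.00498 = 201 μM/s.
The slope is Km/Vmax, so Km = 0.000527 × 201 = 0.106 µM.
Then v = 201 × 0.394/(0.106 + 0.394) = 158 μM/s.

158 μM/s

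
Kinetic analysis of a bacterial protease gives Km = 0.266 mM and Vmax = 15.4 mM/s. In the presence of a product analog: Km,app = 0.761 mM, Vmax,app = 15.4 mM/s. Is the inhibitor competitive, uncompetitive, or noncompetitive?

competitive

Km increases (0.266 → 0.761 mM) while Vmax is unchanged — the hallmark of competitive inhibition.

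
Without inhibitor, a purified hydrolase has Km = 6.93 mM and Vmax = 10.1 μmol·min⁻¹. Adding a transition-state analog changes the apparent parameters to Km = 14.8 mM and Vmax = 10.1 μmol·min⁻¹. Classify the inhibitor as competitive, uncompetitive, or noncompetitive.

competitive

Km increases (6.93 → 14.8 mM) while Vmax is unchanged — the hallmark of competitive inhibition.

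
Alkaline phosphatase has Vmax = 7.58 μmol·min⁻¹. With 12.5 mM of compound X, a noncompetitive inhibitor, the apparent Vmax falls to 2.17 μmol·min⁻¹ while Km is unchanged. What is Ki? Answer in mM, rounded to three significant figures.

5.01 mM

Noncompetitive: Vmax,app = Vmax/α with α = 1 + [I]/Ki.
α = Vmax/Vmax,app = 7.58/2.17 = 3.493.
Since α = 1 + [I]/Ki, [I]/Ki = 3.493 − 1 = 2.493 and Ki = 12.5/2.493 = 5.01 mM.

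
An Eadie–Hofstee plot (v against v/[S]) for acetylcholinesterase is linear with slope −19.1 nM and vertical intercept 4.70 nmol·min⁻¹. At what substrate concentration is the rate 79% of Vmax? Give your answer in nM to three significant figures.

The Eadie–Hofstee slope gives Km = 19.1 nM (slope = −Km).
v/Vmax = [S]/(Km+[S]) = 0.79 ⇒ [S] = Km·0.79/(1−0.79) = 19.1 × 3.762 = 71.9 nM.

71.9 nM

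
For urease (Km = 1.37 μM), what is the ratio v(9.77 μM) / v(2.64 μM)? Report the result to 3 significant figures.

Since Vmax cancels, v₂/v₁ = [S]₂(Km+[S]₁) / [S]₁(Km+[S]₂).
= 9.77×(1.37+2.64) / (2.64×(1.37+9.77)) = 39.18/29.41 = 1.33.

1.33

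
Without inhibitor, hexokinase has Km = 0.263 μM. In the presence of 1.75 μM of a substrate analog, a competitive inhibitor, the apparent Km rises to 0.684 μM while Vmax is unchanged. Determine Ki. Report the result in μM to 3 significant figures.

1.09 μM

Competitive: Km,app = α·Km with α = 1 + [I]/Ki.
α = Km,app/Km = 0.684/0.263 = 2.601.
Ki = [I]/(α − 1) = 1.75/1.601 = 1.09 μM.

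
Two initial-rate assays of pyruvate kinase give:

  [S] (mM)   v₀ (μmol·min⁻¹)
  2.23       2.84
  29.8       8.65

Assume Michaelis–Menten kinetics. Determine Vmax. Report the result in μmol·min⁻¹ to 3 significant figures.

10.4 μmol·min⁻¹

In reciprocal form, 1/v = (Km/Vmax)·(1/[S]) + 1/Vmax. The two points give (1/[S], 1/v) = (0.4484, 0.3521) and (0.03356, 0.1156).
Slope = (0.3521 − 0.1156)/(0.4484 − 0.03356) = 0.5701; intercept = 0.3521 − 0.5701×0.4484 = 0.09648.
Vmax = 1/intercept = 10.4 μmol·min⁻¹; Km = slope × Vmax = 0.5701 × 10.4 = 5.91 mM.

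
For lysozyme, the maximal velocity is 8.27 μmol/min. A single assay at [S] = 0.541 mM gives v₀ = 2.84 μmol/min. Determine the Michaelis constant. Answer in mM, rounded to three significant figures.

1.03 mM

From v = Vmax[S]/(Km+[S]), Km = [S](Vmax − v)/v.
Km = 0.541 × (8.27 − 2.84) / 2.84 = 2.938/2.84 = 1.03 mM.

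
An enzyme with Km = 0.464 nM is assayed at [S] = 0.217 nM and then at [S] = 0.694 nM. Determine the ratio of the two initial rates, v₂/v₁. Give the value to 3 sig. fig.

The fractional saturations are [S]/(Km+[S]) = 0.217/0.6810 = 0.3186 and 0.694/1.158 = 0.5993.
v₂/v₁ is just their ratio: 0.5993/0.3186 = 1.88.

1.88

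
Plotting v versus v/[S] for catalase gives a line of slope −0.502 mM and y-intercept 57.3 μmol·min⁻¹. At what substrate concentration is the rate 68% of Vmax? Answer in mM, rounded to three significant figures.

The Eadie–Hofstee slope gives Km = 0.502 mM (slope = −Km).
v/Vmax = [S]/(Km+[S]) = 0.68 ⇒ [S] = Km·0.68/(1−0.68) = 0.502 × 2.125 = 1.07 mM.

1.07 mM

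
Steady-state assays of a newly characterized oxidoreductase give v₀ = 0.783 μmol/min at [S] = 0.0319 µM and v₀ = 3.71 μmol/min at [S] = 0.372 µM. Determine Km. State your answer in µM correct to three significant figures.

From v = Vmax[S]/(Km+[S]), each point gives Vmax = v(Km+[S])/[S].
Equating: 0.783(Km+0.0319)/0.0319 = 3.71(Km+0.372)/0.372.
24.55·Km + 0.783 = 9.973·Km + 3.71, so (24.55 − 9.973)·Km = 3.71 − 0.783.
Km = 2.927/14.57 = 0.201 µM; then Vmax = 0.783(0.201+0.0319)/0.0319 = 5.71 μmol/min.

0.201 µM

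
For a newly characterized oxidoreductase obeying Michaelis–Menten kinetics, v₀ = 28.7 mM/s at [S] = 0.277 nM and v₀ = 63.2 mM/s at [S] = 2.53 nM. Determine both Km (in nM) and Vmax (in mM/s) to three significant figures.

In reciprocal form, 1/v = (Km/Vmax)·(1/[S]) + 1/Vmax. The two points give (1/[S], 1/v) = (3.610, 0.03484) and (0.3953, 0.01582).
Slope = (0.03484 − 0.01582)/(3.610 − 0.3953) = 0.005916; intercept = 0.03484 − 0.005916×3.610 = 0.01348.
Vmax = 1/intercept = 74.2 mM/s; Km = slope × Vmax = 0.005916 × 74.2 = 0.439 nM.

Km = 0.439 nM; Vmax = 74.2 mM/s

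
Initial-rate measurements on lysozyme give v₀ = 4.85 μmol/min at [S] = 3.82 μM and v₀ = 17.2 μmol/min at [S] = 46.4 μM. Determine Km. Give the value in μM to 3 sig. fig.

13.7 μM

In reciprocal form, 1/v = (Km/Vmax)·(1/[S]) + 1/Vmax. The two points give (1/[S], 1/v) = (0.2618, 0.2062) and (0.02155, 0.05814).
Slope = (0.2062 − 0.05814)/(0.2618 − 0.02155) = 0.6163; intercept = 0.2062 − 0.6163×0.2618 = 0.04486.
Vmax = 1/intercept = 22.3 μmol/min; Km = slope × Vmax = 0.6163 × 22.3 = 13.7 μM.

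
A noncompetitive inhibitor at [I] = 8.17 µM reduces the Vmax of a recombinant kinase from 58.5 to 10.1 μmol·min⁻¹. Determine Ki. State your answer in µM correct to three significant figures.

Noncompetitive: Vmax,app = Vmax/α with α = 1 + [I]/Ki.
α = Vmax/Vmax,app = 58.5/10.1 = 5.792.
Since α = 1 + [I]/Ki, [I]/Ki = 5.792 − 1 = 4.792 and Ki = 8.17/4.792 = 1.70 µM.

1.70 µM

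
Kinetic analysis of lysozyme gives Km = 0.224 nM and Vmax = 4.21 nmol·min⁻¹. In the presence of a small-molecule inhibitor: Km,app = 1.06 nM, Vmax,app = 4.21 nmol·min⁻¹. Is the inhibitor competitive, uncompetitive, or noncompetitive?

Km increases (0.224 → 1.06 nM) while Vmax is unchanged — the hallmark of competitive inhibition.

competitive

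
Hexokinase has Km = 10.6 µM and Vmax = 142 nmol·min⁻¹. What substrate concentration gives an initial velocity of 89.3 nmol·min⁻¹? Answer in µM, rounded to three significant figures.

18.0 µM

Rearranging v = Vmax[S]/(Km+[S]) gives [S] = Km·v/(Vmax − v).
[S] = 10.6 × 89.3 / (142 − 89.3) = 946.6/52.70 = 18.0 µM.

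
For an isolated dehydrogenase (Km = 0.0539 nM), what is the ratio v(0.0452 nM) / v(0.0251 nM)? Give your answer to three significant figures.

1.44

Since Vmax cancels, v₂/v₁ = [S]₂(Km+[S]₁) / [S]₁(Km+[S]₂).
= 0.0452×(0.0539+0.0251) / (0.0251×(0.0539+0.0452)) = 0.003571/0.002487 = 1.44.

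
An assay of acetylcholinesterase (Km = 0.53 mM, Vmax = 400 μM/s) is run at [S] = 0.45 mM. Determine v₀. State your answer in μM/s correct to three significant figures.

[S]/(Km+[S]) = 0.45/0.9800 = 0.4592, the fractional saturation.
v = 0.4592 × Vmax = 0.4592 × 400 = 184 μM/s.

184 μM/s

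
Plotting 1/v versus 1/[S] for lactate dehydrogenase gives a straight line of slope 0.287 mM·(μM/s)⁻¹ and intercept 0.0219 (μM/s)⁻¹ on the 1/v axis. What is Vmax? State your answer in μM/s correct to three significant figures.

The y-intercept of a Lineweaver–Burk plot equals 1/Vmax, so Vmax = 1/0.0219 = 45.7 μM/s.

45.7 μM/s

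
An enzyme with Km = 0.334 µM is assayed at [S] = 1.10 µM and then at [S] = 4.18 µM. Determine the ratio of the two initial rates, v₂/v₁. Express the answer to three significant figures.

The fractional saturations are [S]/(Km+[S]) = 1.10/1.434 = 0.7671 and 4.18/4.514 = 0.9260.
v₂/v₁ is just their ratio: 0.9260/0.7671 = 1.21.

1.21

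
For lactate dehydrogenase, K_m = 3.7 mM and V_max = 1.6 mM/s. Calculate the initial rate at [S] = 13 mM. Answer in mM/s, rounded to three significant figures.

v = Vmax·[S]/(Km + [S]) = 1.6 × 13 / (3.7 + 13)
  = 20.80 / 16.70 = 1.25 mM/s.

1.25 mM/s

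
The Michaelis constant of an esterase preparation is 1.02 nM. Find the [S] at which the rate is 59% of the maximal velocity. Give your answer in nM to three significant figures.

v/Vmax = [S]/(Km+[S]) = 0.59, so [S] = Km·0.59/(1 − 0.59) = 1.02 × 1.439.
[S] = 1.47 nM.

1.47 nM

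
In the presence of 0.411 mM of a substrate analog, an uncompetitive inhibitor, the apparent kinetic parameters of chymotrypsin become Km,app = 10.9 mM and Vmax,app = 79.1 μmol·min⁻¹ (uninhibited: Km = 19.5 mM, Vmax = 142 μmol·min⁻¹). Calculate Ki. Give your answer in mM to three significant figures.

0.517 mM

Uncompetitive: Vmax,app = Vmax/α (and Km,app = Km/α) with α = 1 + [I]/Ki.
α = Vmax/Vmax,app = 142/79.1 = 1.795.
Since α = 1 + [I]/Ki, [I]/Ki = 1.795 − 1 = 0.7952 and Ki = 0.411/0.7952 = 0.517 mM.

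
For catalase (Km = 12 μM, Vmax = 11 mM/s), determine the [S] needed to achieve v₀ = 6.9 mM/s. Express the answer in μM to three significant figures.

Rearranging v = Vmax[S]/(Km+[S]) gives [S] = Km·v/(Vmax − v).
[S] = 12 × 6.9 / (11 − 6.9) = 82.80/4.100 = 20.2 μM.

20.2 μM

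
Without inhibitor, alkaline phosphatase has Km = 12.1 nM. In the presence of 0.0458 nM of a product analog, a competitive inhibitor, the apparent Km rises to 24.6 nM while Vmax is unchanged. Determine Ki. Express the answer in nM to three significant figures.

0.0443 nM

Competitive: Km,app = α·Km with α = 1 + [I]/Ki.
α = Km,app/Km = 24.6/12.1 = 2.033.
Since α = 1 + [I]/Ki, [I]/Ki = 2.033 − 1 = 1.033 and Ki = 0.0458/1.033 = 0.0443 nM.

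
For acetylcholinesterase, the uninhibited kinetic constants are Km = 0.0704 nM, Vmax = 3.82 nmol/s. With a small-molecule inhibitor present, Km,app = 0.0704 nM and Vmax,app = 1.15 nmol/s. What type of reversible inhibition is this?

noncompetitive

Vmax decreases (3.82 → 1.15 nmol/s) while Km is unchanged — pure noncompetitive inhibition.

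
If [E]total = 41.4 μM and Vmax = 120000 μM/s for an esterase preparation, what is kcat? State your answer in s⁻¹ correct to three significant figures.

kcat = Vmax/[E]total = 120000 μM/s / 41.4 μM = 2900 s⁻¹.

2900 s⁻¹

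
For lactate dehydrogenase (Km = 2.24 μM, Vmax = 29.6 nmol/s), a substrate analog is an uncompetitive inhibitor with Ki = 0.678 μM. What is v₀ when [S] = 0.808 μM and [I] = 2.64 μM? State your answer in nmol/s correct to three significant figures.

3.86 nmol/s

With α = 1 + [I]/Ki = 1 + 2.64/0.678 = 4.894, the uncompetitive rate law is v = (Vmax/α)·[S] / (Km/α + [S]).
v = (29.6/4.894)×0.808 / (2.24/4.894 + 0.808) = 4.887/1.266 = 3.86 nmol/s.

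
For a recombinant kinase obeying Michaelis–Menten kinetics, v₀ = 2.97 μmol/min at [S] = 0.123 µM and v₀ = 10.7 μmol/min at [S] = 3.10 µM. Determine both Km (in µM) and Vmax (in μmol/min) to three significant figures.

Km = 0.374 µM; Vmax = 12.0 μmol/min

From v = Vmax[S]/(Km+[S]), each point gives Vmax = v(Km+[S])/[S].
Equating: 2.97(Km+0.123)/0.123 = 10.7(Km+3.10)/3.10.
24.15·Km + 2.97 = 3.452·Km + 10.7, so (24.15 − 3.452)·Km = 10.7 − 2.97.
Km = 7.730/20.69 = 0.374 µM; then Vmax = 2.97(0.374+0.123)/0.123 = 12.0 μmol/min.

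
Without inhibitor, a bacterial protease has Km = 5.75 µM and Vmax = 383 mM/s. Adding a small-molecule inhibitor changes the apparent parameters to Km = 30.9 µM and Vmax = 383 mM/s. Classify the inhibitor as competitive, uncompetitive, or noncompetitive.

competitive

Km increases (5.75 → 30.9 µM) while Vmax is unchanged — the hallmark of competitive inhibition.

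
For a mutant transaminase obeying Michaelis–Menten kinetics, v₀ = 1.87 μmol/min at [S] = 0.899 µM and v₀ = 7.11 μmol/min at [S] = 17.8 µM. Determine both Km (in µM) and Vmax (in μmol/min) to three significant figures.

Km = 3.12 µM; Vmax = 8.36 μmol/min

From v = Vmax[S]/(Km+[S]), each point gives Vmax = v(Km+[S])/[S].
Equating: 1.87(Km+0.899)/0.899 = 7.11(Km+17.8)/17.8.
2.080·Km + 1.87 = 0.3994·Km + 7.11, so (2.080 − 0.3994)·Km = 7.11 − 1.87.
Km = 5.240/1.681 = 3.12 µM; then Vmax = 1.87(3.12+0.899)/0.899 = 8.36 μmol/min.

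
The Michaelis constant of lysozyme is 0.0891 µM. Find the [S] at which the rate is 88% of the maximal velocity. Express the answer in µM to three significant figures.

v/Vmax = [S]/(Km+[S]) = 0.88, so [S] = Km·0.88/(1 − 0.88) = 0.0891 × 7.333.
[S] = 0.653 µM.

0.653 µM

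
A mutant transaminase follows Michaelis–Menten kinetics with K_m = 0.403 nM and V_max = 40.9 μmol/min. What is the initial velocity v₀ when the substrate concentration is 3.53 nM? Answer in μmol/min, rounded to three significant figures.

36.7 μmol/min

v = Vmax·[S]/(Km + [S]) = 40.9 × 3.53 / (0.403 + 3.53)
  = 144.4 / 3.933 = 36.7 μmol/min.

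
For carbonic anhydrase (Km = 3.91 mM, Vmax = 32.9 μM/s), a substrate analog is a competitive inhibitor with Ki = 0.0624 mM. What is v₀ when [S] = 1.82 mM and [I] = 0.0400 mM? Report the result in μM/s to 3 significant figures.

With α = 1 + [I]/Ki = 1 + 0.0400/0.0624 = 1.641, the competitive rate law is v = Vmax[S] / (αKm + [S]).
v = 32.9×1.82 / (1.641×3.91 + 1.82) = 59.88/8.236 = 7.27 μM/s.

7.27 μM/s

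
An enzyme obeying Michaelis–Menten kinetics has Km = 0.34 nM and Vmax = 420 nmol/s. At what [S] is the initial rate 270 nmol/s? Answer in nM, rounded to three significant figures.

0.612 nM

The required fractional saturation is v/Vmax = 270/420 = 0.6429.
Then [S]/(Km+[S]) = 0.6429 ⇒ [S] = 0.34 × 0.6429/(1 − 0.6429) = 0.612 nM.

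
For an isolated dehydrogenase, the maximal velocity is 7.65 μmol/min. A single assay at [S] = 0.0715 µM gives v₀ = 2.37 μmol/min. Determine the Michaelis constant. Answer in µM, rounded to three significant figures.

From v = Vmax[S]/(Km+[S]), Km = [S](Vmax − v)/v.
Km = 0.0715 × (7.65 − 2.37) / 2.37 = 0.3775/2.37 = 0.159 µM.

0.159 µM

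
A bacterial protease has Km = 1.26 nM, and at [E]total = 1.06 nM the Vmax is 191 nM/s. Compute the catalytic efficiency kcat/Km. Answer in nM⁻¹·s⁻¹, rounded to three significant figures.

143 nM⁻¹·s⁻¹

kcat = Vmax/[E]total = 191/1.06 = 180 s⁻¹.
kcat/Km = 180/1.26 = 143 nM⁻¹·s⁻¹.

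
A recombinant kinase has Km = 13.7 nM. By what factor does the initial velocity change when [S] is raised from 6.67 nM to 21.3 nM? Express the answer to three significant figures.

1.86

The fractional saturations are [S]/(Km+[S]) = 6.67/20.37 = 0.3274 and 21.3/35.00 = 0.6086.
v₂/v₁ is just their ratio: 0.6086/0.3274 = 1.86.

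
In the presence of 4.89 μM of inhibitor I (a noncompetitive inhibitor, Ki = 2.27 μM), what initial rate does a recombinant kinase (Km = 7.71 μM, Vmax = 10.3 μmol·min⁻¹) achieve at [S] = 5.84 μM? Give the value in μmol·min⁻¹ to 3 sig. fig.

1.41 μmol·min⁻¹

With α = 1 + [I]/Ki = 1 + 4.89/2.27 = 3.154, the noncompetitive rate law is v = (Vmax/α)·[S] / (Km + [S]).
v = (10.3/3.154)×5.84 / (7.71 + 5.84) = 19.07/13.55 = 1.41 μmol·min⁻¹.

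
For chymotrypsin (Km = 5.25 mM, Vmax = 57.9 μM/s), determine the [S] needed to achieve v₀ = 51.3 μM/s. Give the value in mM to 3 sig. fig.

Rearranging v = Vmax[S]/(Km+[S]) gives [S] = Km·v/(Vmax − v).
[S] = 5.25 × 51.3 / (57.9 − 51.3) = 269.3/6.600 = 40.8 mM.

40.8 mM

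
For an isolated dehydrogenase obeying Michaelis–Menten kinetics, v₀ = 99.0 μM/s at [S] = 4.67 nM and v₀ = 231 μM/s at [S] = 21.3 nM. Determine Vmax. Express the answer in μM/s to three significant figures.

369 μM/s

In reciprocal form, 1/v = (Km/Vmax)·(1/[S]) + 1/Vmax. The two points give (1/[S], 1/v) = (0.2141, 0.01010) and (0.04695, 0.004329).
Slope = (0.01010 − 0.004329)/(0.2141 − 0.04695) = 0.03452; intercept = 0.01010 − 0.03452×0.2141 = 0.002708.
Vmax = 1/intercept = 369 μM/s; Km = slope × Vmax = 0.03452 × 369 = 12.7 nM.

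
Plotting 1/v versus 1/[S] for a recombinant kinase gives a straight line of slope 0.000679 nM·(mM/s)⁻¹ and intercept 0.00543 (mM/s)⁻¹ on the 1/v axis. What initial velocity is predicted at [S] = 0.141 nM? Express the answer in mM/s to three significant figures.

The y-intercept is 1/Vmax, so Vmax = 1/0.00543 = 184 mM/s.
The slope is Km/Vmax, so Km = 0.000679 × 184 = 0.125 nM.
Then v = 184 × 0.141/(0.125 + 0.141) = 97.6 mM/s.

97.6 mM/s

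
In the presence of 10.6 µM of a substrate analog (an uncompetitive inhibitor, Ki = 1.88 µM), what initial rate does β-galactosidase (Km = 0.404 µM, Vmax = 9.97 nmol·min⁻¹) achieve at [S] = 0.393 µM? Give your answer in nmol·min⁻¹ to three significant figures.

1.30 nmol·min⁻¹

α = 1 + [I]/Ki = 1 + 10.6/1.88 = 6.638.
For an uncompetitive inhibitor, both parameters are divided by α, giving Vmax/α and Km/α: Km,app = 0.0609 µM, Vmax,app = 1.50 nmol·min⁻¹.
v = Vmax,app·[S]/(Km,app + [S]) = 1.50 × 0.393/(0.0609 + 0.393) = 1.30 nmol·min⁻¹.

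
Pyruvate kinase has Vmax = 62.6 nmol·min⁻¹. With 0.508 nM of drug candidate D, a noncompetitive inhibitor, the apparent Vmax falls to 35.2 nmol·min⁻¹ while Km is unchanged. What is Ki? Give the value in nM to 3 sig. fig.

Noncompetitive: Vmax,app = Vmax/α with α = 1 + [I]/Ki.
α = Vmax/Vmax,app = 62.6/35.2 = 1.778.
Since α = 1 + [I]/Ki, [I]/Ki = 1.778 − 1 = 0.7784 and Ki = 0.508/0.7784 = 0.653 nM.

0.653 nM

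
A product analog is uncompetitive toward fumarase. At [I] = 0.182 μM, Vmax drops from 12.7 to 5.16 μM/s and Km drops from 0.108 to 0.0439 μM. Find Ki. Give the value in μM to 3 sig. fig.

0.125 μM

Uncompetitive: Vmax,app = Vmax/α (and Km,app = Km/α) with α = 1 + [I]/Ki.
α = Vmax/Vmax,app = 12.7/5.16 = 2.461.
Since α = 1 + [I]/Ki, [I]/Ki = 2.461 − 1 = 1.461 and Ki = 0.182/1.461 = 0.125 μM.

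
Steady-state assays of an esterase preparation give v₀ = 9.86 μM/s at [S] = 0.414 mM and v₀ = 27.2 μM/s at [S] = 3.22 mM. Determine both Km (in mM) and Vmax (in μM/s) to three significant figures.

From v = Vmax[S]/(Km+[S]), each point gives Vmax = v(Km+[S])/[S].
Equating: 9.86(Km+0.414)/0.414 = 27.2(Km+3.22)/3.22.
23.82·Km + 9.86 = 8.447·Km + 27.2, so (23.82 − 8.447)·Km = 27.2 − 9.86.
Km = 17.34/15.37 = 1.13 mM; then Vmax = 9.86(1.13+0.414)/0.414 = 36.7 μM/s.

Km = 1.13 mM; Vmax = 36.7 μM/s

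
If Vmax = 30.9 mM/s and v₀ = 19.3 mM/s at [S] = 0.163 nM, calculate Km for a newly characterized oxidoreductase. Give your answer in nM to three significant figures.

0.0980 nM

From v = Vmax[S]/(Km+[S]), Km = [S](Vmax − v)/v.
Km = 0.163 × (30.9 − 19.3) / 19.3 = 1.891/19.3 = 0.0980 nM.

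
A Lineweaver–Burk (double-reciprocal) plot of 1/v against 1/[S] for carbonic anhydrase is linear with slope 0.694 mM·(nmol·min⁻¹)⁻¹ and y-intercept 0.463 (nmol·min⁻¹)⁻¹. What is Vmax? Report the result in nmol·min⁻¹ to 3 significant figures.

2.16 nmol·min⁻¹

The y-intercept of a Lineweaver–Burk plot equals 1/Vmax, so Vmax = 1/0.463 = 2.16 nmol·min⁻¹.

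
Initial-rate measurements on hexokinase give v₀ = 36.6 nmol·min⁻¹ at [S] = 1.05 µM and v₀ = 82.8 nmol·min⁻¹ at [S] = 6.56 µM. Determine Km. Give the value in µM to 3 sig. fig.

2.08 µM

From v = Vmax[S]/(Km+[S]), each point gives Vmax = v(Km+[S])/[S].
Equating: 36.6(Km+1.05)/1.05 = 82.8(Km+6.56)/6.56.
34.86·Km + 36.6 = 12.62·Km + 82.8, so (34.86 − 12.62)·Km = 82.8 − 36.6.
Km = 46.20/22.24 = 2.08 µM; then Vmax = 36.6(2.08+1.05)/1.05 = 109 nmol·min⁻¹.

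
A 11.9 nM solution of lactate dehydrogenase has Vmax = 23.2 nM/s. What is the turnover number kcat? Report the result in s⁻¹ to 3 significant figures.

kcat = Vmax/[E]total = 23.2 nM/s / 11.9 nM = 1.95 s⁻¹.

1.95 s⁻¹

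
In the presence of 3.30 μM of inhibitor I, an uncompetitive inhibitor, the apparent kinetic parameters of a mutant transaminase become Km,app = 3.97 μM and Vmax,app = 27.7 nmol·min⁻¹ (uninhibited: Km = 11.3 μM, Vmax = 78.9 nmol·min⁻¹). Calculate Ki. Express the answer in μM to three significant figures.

1.79 μM

Uncompetitive: Vmax,app = Vmax/α (and Km,app = Km/α) with α = 1 + [I]/Ki.
α = Vmax/Vmax,app = 78.9/27.7 = 2.848.
Since α = 1 + [I]/Ki, [I]/Ki = 2.848 − 1 = 1.848 and Ki = 3.30/1.848 = 1.79 μM.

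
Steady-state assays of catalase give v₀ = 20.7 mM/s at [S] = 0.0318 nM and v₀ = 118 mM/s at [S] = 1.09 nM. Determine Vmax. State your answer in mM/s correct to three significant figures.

137 mM/s

In reciprocal form, 1/v = (Km/Vmax)·(1/[S]) + 1/Vmax. The two points give (1/[S], 1/v) = (31.45, 0.04831) and (0.9174, 0.008475).
Slope = (0.04831 − 0.008475)/(31.45 − 0.9174) = 0.001305; intercept = 0.04831 − 0.001305×31.45 = 0.007278.
Vmax = 1/intercept = 137 mM/s; Km = slope × Vmax = 0.001305 × 137 = 0.179 nM.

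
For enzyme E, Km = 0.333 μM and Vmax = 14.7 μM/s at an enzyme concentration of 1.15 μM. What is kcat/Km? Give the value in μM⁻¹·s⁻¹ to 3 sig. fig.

38.4 μM⁻¹·s⁻¹

kcat = Vmax/[E]total = 14.7/1.15 = 12.8 s⁻¹.
kcat/Km = 12.8/0.333 = 38.4 μM⁻¹·s⁻¹.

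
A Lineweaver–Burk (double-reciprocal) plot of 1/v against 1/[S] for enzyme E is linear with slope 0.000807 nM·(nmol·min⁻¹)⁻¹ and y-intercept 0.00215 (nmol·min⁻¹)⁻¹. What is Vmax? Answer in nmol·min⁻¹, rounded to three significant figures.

The y-intercept of a Lineweaver–Burk plot equals 1/Vmax, so Vmax = 1/0.00215 = 465 nmol·min⁻¹.

465 nmol·min⁻¹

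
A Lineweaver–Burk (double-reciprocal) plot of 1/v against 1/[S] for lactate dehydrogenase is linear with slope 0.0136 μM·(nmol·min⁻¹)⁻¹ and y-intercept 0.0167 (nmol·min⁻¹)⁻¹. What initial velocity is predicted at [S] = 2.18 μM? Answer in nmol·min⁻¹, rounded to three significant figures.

The y-intercept is 1/Vmax, so Vmax = 1/0.0167 = 59.9 nmol·min⁻¹.
The slope is Km/Vmax, so Km = 0.0136 × 59.9 = 0.814 μM.
Then v = 59.9 × 2.18/(0.814 + 2.18) = 43.6 nmol·min⁻¹.

43.6 nmol·min⁻¹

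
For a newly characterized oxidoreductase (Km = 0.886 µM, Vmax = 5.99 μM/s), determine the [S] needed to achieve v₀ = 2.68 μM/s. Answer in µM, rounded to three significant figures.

The required fractional saturation is v/Vmax = 2.68/5.99 = 0.4474.
Then [S]/(Km+[S]) = 0.4474 ⇒ [S] = 0.886 × 0.4474/(1 − 0.4474) = 0.717 µM.

0.717 µM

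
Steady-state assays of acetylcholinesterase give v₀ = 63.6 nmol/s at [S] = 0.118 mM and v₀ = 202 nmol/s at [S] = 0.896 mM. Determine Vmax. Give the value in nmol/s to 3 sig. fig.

In reciprocal form, 1/v = (Km/Vmax)·(1/[S]) + 1/Vmax. The two points give (1/[S], 1/v) = (8.475, 0.01572) and (1.116, 0.004950).
Slope = (0.01572 − 0.004950)/(8.475 − 1.116) = 0.001464; intercept = 0.01572 − 0.001464×8.475 = 0.003317.
Vmax = 1/intercept = 302 nmol/s; Km = slope × Vmax = 0.001464 × 302 = 0.441 mM.

302 nmol/s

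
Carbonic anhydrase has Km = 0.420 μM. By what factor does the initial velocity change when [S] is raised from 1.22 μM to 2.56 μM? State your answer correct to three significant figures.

1.15

The fractional saturations are [S]/(Km+[S]) = 1.22/1.640 = 0.7439 and 2.56/2.980 = 0.8591.
v₂/v₁ is just their ratio: 0.8591/0.7439 = 1.15.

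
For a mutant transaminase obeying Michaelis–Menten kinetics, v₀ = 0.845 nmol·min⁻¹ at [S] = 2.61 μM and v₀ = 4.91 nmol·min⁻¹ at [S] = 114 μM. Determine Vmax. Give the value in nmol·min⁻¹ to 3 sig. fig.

In reciprocal form, 1/v = (Km/Vmax)·(1/[S]) + 1/Vmax. The two points give (1/[S], 1/v) = (0.3831, 1.183) and (0.008772, 0.2037).
Slope = (1.183 − 0.2037)/(0.3831 − 0.008772) = 2.617; intercept = 1.183 − 2.617×0.3831 = 0.1807.
Vmax = 1/intercept = 5.53 nmol·min⁻¹; Km = slope × Vmax = 2.617 × 5.53 = 14.5 μM.

5.53 nmol·min⁻¹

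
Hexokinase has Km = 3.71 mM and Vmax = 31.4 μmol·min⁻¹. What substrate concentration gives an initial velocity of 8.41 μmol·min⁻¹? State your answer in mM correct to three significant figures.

1.36 mM

Rearranging v = Vmax[S]/(Km+[S]) gives [S] = Km·v/(Vmax − v).
[S] = 3.71 × 8.41 / (31.4 − 8.41) = 31.20/22.99 = 1.36 mM.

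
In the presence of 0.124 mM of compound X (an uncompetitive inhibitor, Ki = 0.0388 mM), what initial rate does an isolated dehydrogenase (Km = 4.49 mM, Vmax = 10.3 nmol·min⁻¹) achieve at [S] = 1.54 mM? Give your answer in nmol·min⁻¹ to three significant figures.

α = 1 + [I]/Ki = 1 + 0.124/0.0388 = 4.196.
For an uncompetitive inhibitor, both parameters are divided by α, giving Vmax/α and Km/α: Km,app = 1.07 mM, Vmax,app = 2.45 nmol·min⁻¹.
v = Vmax,app·[S]/(Km,app + [S]) = 2.45 × 1.54/(1.07 + 1.54) = 1.45 nmol·min⁻¹.

1.45 nmol·min⁻¹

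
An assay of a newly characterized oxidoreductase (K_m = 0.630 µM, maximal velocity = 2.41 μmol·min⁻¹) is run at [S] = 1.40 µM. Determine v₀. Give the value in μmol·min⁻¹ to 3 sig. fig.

1.66 μmol·min⁻¹

v = Vmax·[S]/(Km + [S]) = 2.41 × 1.40 / (0.630 + 1.40)
  = 3.374 / 2.030 = 1.66 μmol·min⁻¹.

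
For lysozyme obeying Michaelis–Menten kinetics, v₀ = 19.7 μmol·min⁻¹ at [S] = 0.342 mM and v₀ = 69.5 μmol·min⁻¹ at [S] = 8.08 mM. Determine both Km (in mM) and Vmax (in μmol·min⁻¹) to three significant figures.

Km = 1.02 mM; Vmax = 78.2 μmol·min⁻¹

From v = Vmax[S]/(Km+[S]), each point gives Vmax = v(Km+[S])/[S].
Equating: 19.7(Km+0.342)/0.342 = 69.5(Km+8.08)/8.08.
57.60·Km + 19.7 = 8.601·Km + 69.5, so (57.60 − 8.601)·Km = 69.5 − 19.7.
Km = 49.80/49.00 = 1.02 mM; then Vmax = 19.7(1.02+0.342)/0.342 = 78.2 μmol·min⁻¹.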